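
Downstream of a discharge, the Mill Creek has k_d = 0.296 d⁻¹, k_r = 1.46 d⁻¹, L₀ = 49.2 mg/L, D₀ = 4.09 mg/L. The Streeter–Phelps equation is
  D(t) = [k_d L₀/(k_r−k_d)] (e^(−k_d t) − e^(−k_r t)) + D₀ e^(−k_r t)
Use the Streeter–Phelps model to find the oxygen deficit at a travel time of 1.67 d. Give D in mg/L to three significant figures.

D ≈ 6.90 mg/L

k_d L₀/(k_r−k_d) = 0.296×49.2/(1.46−0.296) = 14.56/1.164 = 12.51 mg/L.
e^(−k_d t) = e^(−0.296×1.670) = 0.6100; e^(−k_r t) = e^(−1.46×1.670) = 0.08732.
D = 12.51 × (0.6100 − 0.08732) + 4.09 × 0.08732 = 6.539 + 0.3571 = 6.896 mg/L.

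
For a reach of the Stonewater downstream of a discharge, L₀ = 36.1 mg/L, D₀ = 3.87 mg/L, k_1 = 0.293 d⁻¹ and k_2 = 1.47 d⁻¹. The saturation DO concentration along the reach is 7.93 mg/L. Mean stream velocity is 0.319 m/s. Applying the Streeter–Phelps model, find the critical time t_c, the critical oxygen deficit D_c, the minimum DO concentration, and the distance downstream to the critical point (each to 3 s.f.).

t_c ≈ 0.892 d; D_c ≈ 5.54 mg/L; min DO ≈ 2.39 mg/L; x_c ≈ 24.6 km

With k_2/k_1 = 5.017 and 1 − D₀(k_2−k_1)/(k_1 L₀) = 0.5694,
t_c = ln(5.017 × 0.5694) / (1.47 − 0.293) = ln(2.857) / 1.177 = 1.050/1.177 = 0.8918 d.
D_c = (k_1/k_2) L₀ e^(−k_1 t_c) = (0.293/1.47) × 36.1 × e^(−0.293×0.8918) = 0.1993 × 36.1 × 0.7701 = 5.541 mg/L.
Minimum DO = C_s − D_c = 7.93 − 5.541 = 2.389 mg/L.
x_c = v t_c = 0.319 m/s × 0.8918 d × 86400 s/d = 24580 m ≈ 24.6 km.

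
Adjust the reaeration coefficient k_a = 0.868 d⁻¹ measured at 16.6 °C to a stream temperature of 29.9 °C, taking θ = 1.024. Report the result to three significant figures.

k_a(T₂) = k_a(T₁) · θ^(T₂−T₁) = 0.868 × 1.024^(29.9−16.6)
= 0.868 × 1.024^13.3 = 0.868 × 1.371 = 1.190 d⁻¹.

k_a ≈ 1.19 d⁻¹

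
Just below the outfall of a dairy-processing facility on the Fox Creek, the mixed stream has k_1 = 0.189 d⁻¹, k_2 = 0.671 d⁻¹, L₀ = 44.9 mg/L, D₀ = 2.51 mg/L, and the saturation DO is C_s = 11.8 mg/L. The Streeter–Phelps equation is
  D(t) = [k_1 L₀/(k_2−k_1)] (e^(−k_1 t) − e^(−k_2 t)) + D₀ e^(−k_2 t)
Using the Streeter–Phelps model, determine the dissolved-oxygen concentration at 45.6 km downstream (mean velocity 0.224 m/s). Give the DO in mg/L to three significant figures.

Travel time t = x/v = 45.6 km / (0.224 m/s) = 45600 m / 0.224 m/s = 203600 s = 2.356 d.
k_1 L₀/(k_2−k_1) = 0.189×44.9/(0.671−0.189) = 8.486/0.4820 = 17.61 mg/L.
e^(−k_1 t) = e^(−0.189×2.356) = 0.6406; e^(−k_2 t) = e^(−0.671×2.356) = 0.2058.
D = 17.61 × (0.6406 − 0.2058) + 2.51 × 0.2058 = 7.656 + 0.5165 = 8.172 mg/L.
DO = C_s − D = 11.8 − 8.172 = 3.628 mg/L.

DO ≈ 3.63 mg/L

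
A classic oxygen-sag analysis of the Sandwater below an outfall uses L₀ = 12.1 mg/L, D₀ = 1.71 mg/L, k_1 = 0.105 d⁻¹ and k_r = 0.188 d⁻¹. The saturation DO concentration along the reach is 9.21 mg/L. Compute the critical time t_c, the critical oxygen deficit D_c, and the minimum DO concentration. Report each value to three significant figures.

At the critical point dD/dt = 0, so k_1 L₀ e^(−k_1 t) = k_r D. Substituting D(t) from the Streeter–Phelps equation and solving for t gives
t_c = ln[(k_r/k_1)(1 − D₀(k_r−k_1)/(k_1 L₀))] / (k_r−k_1).
Here k_r−k_1 = 0.08300 d⁻¹ and 1 − D₀(k_r−k_1)/(k_1 L₀) = 1 − 1.71×0.08300/(0.105×12.1) = 0.8883, so
t_c = ln(1.790 × 0.8883) / 0.08300 = 0.4640 / 0.08300 = 5.591 d.
L(t_c) = L₀ e^(−k_1 t_c) = 12.1 × 0.5560 = 6.727 mg/L, and at the critical point k_r D_c = k_1 L, so D_c = (0.105/0.188) × 6.727 = 3.757 mg/L.
Minimum DO = C_s − D_c = 9.21 − 3.757 = 5.453 mg/L.

t_c ≈ 5.59 d; D_c ≈ 3.76 mg/L; min DO ≈ 5.45 mg/L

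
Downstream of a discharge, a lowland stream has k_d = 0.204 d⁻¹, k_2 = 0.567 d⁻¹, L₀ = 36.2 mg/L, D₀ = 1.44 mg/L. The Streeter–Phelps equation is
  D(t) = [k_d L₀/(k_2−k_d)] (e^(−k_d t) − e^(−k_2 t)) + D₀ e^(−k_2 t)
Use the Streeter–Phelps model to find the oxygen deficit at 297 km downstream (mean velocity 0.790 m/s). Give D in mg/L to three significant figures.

D ≈ 6.77 mg/L

Travel time t = x/v = 297 km / (0.790 m/s) = 297000 m / 0.790 m/s = 375900 s = 4.351 d.
k_d L₀/(k_2−k_d) = 0.204×36.2/(0.567−0.204) = 7.385/0.3630 = 20.34 mg/L.
e^(−k_d t) = e^(−0.204×4.351) = 0.4116; e^(−k_2 t) = e^(−0.567×4.351) = 0.08482.
D = 20.34 × (0.4116 − 0.08482) + 1.44 × 0.08482 = 6.648 + 0.1221 = 6.770 mg/L.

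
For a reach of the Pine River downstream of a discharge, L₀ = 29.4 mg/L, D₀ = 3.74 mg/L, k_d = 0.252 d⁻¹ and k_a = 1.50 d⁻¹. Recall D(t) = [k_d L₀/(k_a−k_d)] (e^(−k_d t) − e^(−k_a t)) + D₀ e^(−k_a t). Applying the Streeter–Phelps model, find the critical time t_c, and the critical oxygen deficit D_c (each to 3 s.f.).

At the critical point dD/dt = 0, so k_d L₀ e^(−k_d t) = k_a D. Substituting D(t) from the Streeter–Phelps equation and solving for t gives
t_c = ln[(k_a/k_d)(1 − D₀(k_a−k_d)/(k_d L₀))] / (k_a−k_d).
Here k_a−k_d = 1.248 d⁻¹ and 1 − D₀(k_a−k_d)/(k_d L₀) = 1 − 3.74×1.248/(0.252×29.4) = 0.3700, so
t_c = ln(5.952 × 0.3700) / 1.248 = 0.7895 / 1.248 = 0.6327 d.
D_c = (k_d/k_a) L₀ e^(−k_d t_c) = (0.252/1.50) × 29.4 × e^(−0.252×0.6327) = 0.1680 × 29.4 × 0.8526 = 4.211 mg/L.

t_c ≈ 0.633 d; D_c ≈ 4.21 mg/L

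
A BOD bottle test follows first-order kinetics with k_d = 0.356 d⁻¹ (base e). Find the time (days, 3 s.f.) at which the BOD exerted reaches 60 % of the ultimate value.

y/L₀ = 1 − e^(−k_d t) = 0.60 ⇒ e^(−k_d t) = 0.400
t = −ln(0.400) / 0.356 = 0.9163 / 0.356 = 2.574 d.

t ≈ 2.57 d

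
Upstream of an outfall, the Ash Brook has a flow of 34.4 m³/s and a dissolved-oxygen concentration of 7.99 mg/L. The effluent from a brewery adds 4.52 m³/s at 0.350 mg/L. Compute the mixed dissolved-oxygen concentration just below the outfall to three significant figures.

7.10 mg/L

Flow-weighted mixing: C = (Q_r C_r + Q_w C_w)/(Q_r + Q_w)
= (34.4×7.99 + 4.52×0.350)/(34.4 + 4.52) = 276.4/38.92 = 7.103 mg/L.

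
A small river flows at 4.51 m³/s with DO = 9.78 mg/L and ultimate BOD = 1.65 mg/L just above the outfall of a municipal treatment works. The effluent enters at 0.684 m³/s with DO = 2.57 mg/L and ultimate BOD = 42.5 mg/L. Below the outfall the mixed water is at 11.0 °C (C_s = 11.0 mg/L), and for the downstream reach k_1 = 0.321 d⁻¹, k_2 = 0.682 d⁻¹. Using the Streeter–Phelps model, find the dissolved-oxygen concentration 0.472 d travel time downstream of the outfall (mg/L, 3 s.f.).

DO ≈ 8.59 mg/L

Mixed DO = (4.51×9.78 + 0.684×2.57)/(4.51+0.684) = 45.87/5.194 = 8.831 mg/L.
Mixed L₀ = (4.51×1.65 + 0.684×42.5)/(5.194) = 36.51/5.194 = 7.030 mg/L.
Initial deficit D₀ = C_s − DO₀ = 11.0 − 8.831 = 2.169 mg/L.
D(0.472) = [0.321×7.030/(0.682−0.321)](e^(−0.321×0.472) − e^(−0.682×0.472)) + 2.169 e^(−0.682×0.472)
= 6.251 × (0.8594 − 0.7248) + 2.169 × 0.7248 = 2.414 mg/L.
DO = 11.0 − 2.414 = 8.586 mg/L.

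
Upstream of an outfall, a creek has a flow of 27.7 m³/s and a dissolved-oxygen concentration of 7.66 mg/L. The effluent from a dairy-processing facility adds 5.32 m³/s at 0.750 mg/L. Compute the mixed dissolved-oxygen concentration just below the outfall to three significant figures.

Flow-weighted mixing: C = (Q_r C_r + Q_w C_w)/(Q_r + Q_w)
= (27.7×7.66 + 5.32×0.750)/(27.7 + 5.32) = 216.2/33.02 = 6.547 mg/L.

6.55 mg/L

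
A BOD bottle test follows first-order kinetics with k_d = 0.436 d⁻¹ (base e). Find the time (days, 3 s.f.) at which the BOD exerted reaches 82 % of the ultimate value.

t ≈ 3.93 d

y/L₀ = 1 − e^(−k_d t) = 0.82 ⇒ e^(−k_d t) = 0.180
t = −ln(0.180) / 0.436 = 1.715 / 0.436 = 3.933 d.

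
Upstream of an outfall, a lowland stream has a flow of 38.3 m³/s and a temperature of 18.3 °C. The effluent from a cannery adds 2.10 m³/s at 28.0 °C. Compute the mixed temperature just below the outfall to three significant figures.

18.8 °C

Flow-weighted mixing: C = (Q_r C_r + Q_w C_w)/(Q_r + Q_w)
= (38.3×18.3 + 2.10×28.0)/(38.3 + 2.10) = 759.7/40.40 = 18.80 °C.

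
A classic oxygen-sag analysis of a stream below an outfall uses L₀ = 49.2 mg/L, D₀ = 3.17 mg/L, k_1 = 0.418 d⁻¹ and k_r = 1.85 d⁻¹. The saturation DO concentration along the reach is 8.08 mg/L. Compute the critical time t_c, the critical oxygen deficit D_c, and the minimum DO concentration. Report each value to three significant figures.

With k_r/k_1 = 4.426 and 1 − D₀(k_r−k_1)/(k_1 L₀) = 0.7793,
t_c = ln(4.426 × 0.7793) / (1.85 − 0.418) = ln(3.449) / 1.432 = 1.238/1.432 = 0.8646 d.
L(t_c) = L₀ e^(−k_1 t_c) = 49.2 × 0.6967 = 34.28 mg/L, and at the critical point k_r D_c = k_1 L, so D_c = (0.418/1.85) × 34.28 = 7.745 mg/L.
Minimum DO = C_s − D_c = 8.08 − 7.745 = 0.3350 mg/L.

t_c ≈ 0.865 d; D_c ≈ 7.74 mg/L; min DO ≈ 0.335 mg/L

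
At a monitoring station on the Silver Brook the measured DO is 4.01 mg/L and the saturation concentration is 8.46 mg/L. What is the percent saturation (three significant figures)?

% saturation = C/C_s × 100 = 4.01/8.46 × 100 = 47.4 %.

47.4 % saturation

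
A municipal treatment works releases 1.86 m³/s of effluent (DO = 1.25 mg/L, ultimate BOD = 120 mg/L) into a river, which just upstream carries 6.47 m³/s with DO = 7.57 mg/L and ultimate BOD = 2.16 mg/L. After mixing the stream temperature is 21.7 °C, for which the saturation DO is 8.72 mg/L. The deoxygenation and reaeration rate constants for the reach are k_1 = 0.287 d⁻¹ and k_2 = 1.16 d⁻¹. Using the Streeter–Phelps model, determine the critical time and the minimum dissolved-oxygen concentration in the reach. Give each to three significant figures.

t_c ≈ 1.23 d; minimum DO ≈ 3.78 mg/L

Mixed DO = (6.47×7.57 + 1.86×1.25)/(6.47+1.86) = 51.30/8.330 = 6.159 mg/L.
Mixed L₀ = (6.47×2.16 + 1.86×120)/(8.330) = 237.2/8.330 = 28.47 mg/L.
Initial deficit D₀ = C_s − DO₀ = 8.72 − 6.159 = 2.561 mg/L.
t_c = (1/0.8730) ln[(1.16/0.287)(1 − 2.561×0.8730/(0.287×28.47))] = 1.145 × ln(2.936) = 1.234 d.
D_c = (0.287/1.16) × 28.47 × e^(−0.287×1.234) = 0.2474 × 28.47 × 0.7018 = 4.944 mg/L.
Minimum DO = 8.72 − 4.944 = 3.776 mg/L.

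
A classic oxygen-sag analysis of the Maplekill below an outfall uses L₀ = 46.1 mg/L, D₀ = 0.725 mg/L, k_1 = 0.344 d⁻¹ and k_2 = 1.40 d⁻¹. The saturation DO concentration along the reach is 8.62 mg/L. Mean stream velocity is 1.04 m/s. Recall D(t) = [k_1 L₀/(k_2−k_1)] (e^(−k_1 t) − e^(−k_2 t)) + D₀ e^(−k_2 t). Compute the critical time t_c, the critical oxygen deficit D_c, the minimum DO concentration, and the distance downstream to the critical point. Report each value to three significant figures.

t_c ≈ 1.28 d; D_c ≈ 7.29 mg/L; min DO ≈ 1.33 mg/L; x_c ≈ 115 km

t_c = [1/(k_2−k_1)] ln[(k_2/k_1)(1 − D₀(k_2−k_1)/(k_1 L₀))]
= [1/(1.40−0.344)] ln[(1.40/0.344)(1 − 0.725×1.056/(0.344×46.1))]
= (1/1.056) ln[4.070 × 0.9517] = 0.9470 × ln(3.873) = 0.9470 × 1.354 = 1.282 d.
D_c = (k_1/k_2) L₀ e^(−k_1 t_c) = (0.344/1.40) × 46.1 × e^(−0.344×1.282) = 0.2457 × 46.1 × 0.6433 = 7.287 mg/L.
Minimum DO = C_s − D_c = 8.62 − 7.287 = 1.333 mg/L.
x_c = v t_c = 1.04 m/s × 1.282 d × 86400 s/d = 115200 m ≈ 115 km.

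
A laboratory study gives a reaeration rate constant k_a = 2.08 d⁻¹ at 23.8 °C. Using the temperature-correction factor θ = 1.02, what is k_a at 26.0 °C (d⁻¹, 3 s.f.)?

k_a(T₂) = k_a(T₁) · θ^(T₂−T₁) = 2.08 × 1.02^(26.0−23.8)
= 2.08 × 1.02^2.20 = 2.08 × 1.045 = 2.173 d⁻¹.

k_a ≈ 2.17 d⁻¹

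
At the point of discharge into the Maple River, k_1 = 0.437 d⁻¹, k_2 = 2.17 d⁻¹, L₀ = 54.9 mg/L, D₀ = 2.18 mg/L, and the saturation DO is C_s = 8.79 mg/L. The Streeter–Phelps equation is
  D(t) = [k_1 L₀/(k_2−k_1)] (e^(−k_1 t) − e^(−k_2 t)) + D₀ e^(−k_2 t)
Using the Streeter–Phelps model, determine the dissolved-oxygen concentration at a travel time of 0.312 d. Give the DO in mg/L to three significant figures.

DO ≈ 2.64 mg/L

k_1 L₀/(k_2−k_1) = 0.437×54.9/(2.17−0.437) = 23.99/1.733 = 13.84 mg/L.
e^(−k_1 t) = e^(−0.437×0.3120) = 0.8725; e^(−k_2 t) = e^(−2.17×0.3120) = 0.5081.
D = 13.84 × (0.8725 − 0.5081) + 2.18 × 0.5081 = 5.045 + 1.108 = 6.153 mg/L.
DO = C_s − D = 8.79 − 6.153 = 2.637 mg/L.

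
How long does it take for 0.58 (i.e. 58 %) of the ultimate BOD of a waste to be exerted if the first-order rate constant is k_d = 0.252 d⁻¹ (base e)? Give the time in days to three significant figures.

t ≈ 3.44 d

y/L₀ = 1 − e^(−k_d t) = 0.58 ⇒ e^(−k_d t) = 0.420
t = −ln(0.420) / 0.252 = 0.8675 / 0.252 = 3.442 d.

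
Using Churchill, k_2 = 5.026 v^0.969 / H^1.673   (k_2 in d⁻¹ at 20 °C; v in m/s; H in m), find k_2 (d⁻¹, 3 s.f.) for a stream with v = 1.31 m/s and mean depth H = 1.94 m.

k_2 = 5.026 × 1.31^0.969 / 1.94^1.673 = 5.026 × 1.299 / 3.030 = 2.155 d⁻¹.

k_2 ≈ 2.15 d⁻¹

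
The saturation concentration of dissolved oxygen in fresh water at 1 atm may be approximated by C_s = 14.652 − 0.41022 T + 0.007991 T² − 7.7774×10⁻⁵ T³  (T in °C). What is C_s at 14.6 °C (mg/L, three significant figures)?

C_s = 14.652 − 0.41022×14.6 + 0.007991×14.6² − 7.7774×10⁻⁵×14.6³ = 10.12 mg/L.

C_s ≈ 10.1 mg/L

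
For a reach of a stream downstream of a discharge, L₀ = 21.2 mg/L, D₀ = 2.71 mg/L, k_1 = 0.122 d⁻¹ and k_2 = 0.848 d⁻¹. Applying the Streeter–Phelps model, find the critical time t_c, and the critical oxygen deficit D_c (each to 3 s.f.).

At the critical point dD/dt = 0, so k_1 L₀ e^(−k_1 t) = k_2 D. Substituting D(t) from the Streeter–Phelps equation and solving for t gives
t_c = ln[(k_2/k_1)(1 − D₀(k_2−k_1)/(k_1 L₀))] / (k_2−k_1).
Here k_2−k_1 = 0.7260 d⁻¹ and 1 − D₀(k_2−k_1)/(k_1 L₀) = 1 − 2.71×0.7260/(0.122×21.2) = 0.2393, so
t_c = ln(6.951 × 0.2393) / 0.7260 = 0.5088 / 0.7260 = 0.7009 d.
L(t_c) = L₀ e^(−k_1 t_c) = 21.2 × 0.9180 = 19.46 mg/L, and at the critical point k_2 D_c = k_1 L, so D_c = (0.122/0.848) × 19.46 = 2.800 mg/L.

t_c ≈ 0.701 d; D_c ≈ 2.80 mg/L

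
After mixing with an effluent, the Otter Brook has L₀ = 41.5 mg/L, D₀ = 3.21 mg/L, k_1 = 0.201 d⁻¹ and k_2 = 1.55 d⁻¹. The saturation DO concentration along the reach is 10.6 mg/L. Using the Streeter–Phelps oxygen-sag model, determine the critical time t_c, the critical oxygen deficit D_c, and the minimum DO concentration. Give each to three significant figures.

t_c = [1/(k_2−k_1)] ln[(k_2/k_1)(1 − D₀(k_2−k_1)/(k_1 L₀))]
= [1/(1.55−0.201)] ln[(1.55/0.201)(1 − 3.21×1.349/(0.201×41.5))]
= (1/1.349) ln[7.711 × 0.4809] = 0.7413 × ln(3.708) = 0.7413 × 1.311 = 0.9715 d.
D_c = (k_1/k_2) L₀ e^(−k_1 t_c) = (0.201/1.55) × 41.5 × e^(−0.201×0.9715) = 0.1297 × 41.5 × 0.8226 = 4.427 mg/L.
Minimum DO = C_s − D_c = 10.6 − 4.427 = 6.173 mg/L.

t_c ≈ 0.972 d; D_c ≈ 4.43 mg/L; min DO ≈ 6.17 mg/L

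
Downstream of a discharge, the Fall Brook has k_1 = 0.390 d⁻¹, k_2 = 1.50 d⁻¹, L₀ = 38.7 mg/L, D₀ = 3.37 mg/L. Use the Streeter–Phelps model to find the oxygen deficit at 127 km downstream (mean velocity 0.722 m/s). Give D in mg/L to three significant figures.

D ≈ 5.66 mg/L

Travel time t = x/v = 127 km / (0.722 m/s) = 127000 m / 0.722 m/s = 175900 s = 2.036 d.
k_1 L₀/(k_2−k_1) = 0.390×38.7/(1.50−0.390) = 15.09/1.110 = 13.60 mg/L.
e^(−k_1 t) = e^(−0.390×2.036) = 0.4520; e^(−k_2 t) = e^(−1.50×2.036) = 0.04718.
D = 13.60 × (0.4520 − 0.04718) + 3.37 × 0.04718 = 5.505 + 0.1590 = 5.664 mg/L.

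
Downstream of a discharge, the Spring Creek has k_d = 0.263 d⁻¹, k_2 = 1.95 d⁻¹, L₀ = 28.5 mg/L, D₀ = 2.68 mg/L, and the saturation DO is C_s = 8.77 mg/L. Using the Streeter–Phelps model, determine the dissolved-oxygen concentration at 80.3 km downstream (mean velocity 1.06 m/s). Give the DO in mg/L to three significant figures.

Travel time t = x/v = 80.3 km / (1.06 m/s) = 80300 m / 1.06 m/s = 75750 s = 0.8768 d.
k_d L₀/(k_2−k_d) = 0.263×28.5/(1.95−0.263) = 7.496/1.687 = 4.443 mg/L.
e^(−k_d t) = e^(−0.263×0.8768) = 0.7941; e^(−k_2 t) = e^(−1.95×0.8768) = 0.1809.
D = 4.443 × (0.7941 − 0.1809) + 2.68 × 0.1809 = 2.724 + 0.4848 = 3.209 mg/L.
DO = C_s − D = 8.77 − 3.209 = 5.561 mg/L.

DO ≈ 5.56 mg/L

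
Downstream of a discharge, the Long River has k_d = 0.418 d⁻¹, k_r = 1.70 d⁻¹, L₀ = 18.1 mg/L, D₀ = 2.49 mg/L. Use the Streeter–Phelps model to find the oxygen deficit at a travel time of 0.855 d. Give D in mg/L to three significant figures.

k_d L₀/(k_r−k_d) = 0.418×18.1/(1.70−0.418) = 7.566/1.282 = 5.902 mg/L.
e^(−k_d t) = e^(−0.418×0.8550) = 0.6995; e^(−k_r t) = e^(−1.70×0.8550) = 0.2338.
D = 5.902 × (0.6995 − 0.2338) + 2.49 × 0.2338 = 2.749 + 0.5820 = 3.331 mg/L.

D ≈ 3.33 mg/L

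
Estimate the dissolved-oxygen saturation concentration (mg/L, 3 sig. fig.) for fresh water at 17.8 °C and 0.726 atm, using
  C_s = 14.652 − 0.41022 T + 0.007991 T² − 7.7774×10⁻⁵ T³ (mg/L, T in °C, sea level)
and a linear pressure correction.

C_s ≈ 6.86 mg/L

At sea level: C_s = 14.652 − 0.41022×17.8 + 0.007991×17.8² − 7.7774×10⁻⁵×17.8³ = 9.443 mg/L.
Pressure correction: C_s' = 9.443 × 0.726 = 6.856 mg/L.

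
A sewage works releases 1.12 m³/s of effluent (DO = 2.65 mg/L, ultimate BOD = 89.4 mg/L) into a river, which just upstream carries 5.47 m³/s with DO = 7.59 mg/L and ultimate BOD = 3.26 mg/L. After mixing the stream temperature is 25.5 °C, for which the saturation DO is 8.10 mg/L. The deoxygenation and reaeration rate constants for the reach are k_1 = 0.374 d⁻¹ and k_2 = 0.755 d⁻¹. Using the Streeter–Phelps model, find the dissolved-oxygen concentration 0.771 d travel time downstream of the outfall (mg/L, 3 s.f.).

Mixed DO = (5.47×7.59 + 1.12×2.65)/(5.47+1.12) = 44.49/6.590 = 6.750 mg/L.
Mixed L₀ = (5.47×3.26 + 1.12×89.4)/(6.590) = 118.0/6.590 = 17.90 mg/L.
Initial deficit D₀ = C_s − DO₀ = 8.10 − 6.750 = 1.350 mg/L.
D(0.771) = [0.374×17.90/(0.755−0.374)](e^(−0.374×0.771) − e^(−0.755×0.771)) + 1.350 e^(−0.755×0.771)
= 17.57 × (0.7495 − 0.5587) + 1.350 × 0.5587 = 4.106 mg/L.
DO = 8.10 − 4.106 = 3.994 mg/L.

DO ≈ 3.99 mg/L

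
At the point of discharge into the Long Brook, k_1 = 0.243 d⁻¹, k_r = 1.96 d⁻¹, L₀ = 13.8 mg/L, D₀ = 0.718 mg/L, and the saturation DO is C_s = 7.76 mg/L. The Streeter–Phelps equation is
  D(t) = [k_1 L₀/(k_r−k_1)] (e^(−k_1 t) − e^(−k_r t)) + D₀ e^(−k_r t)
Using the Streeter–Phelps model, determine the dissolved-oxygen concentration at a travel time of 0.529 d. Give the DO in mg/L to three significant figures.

DO ≈ 6.48 mg/L

k_1 L₀/(k_r−k_1) = 0.243×13.8/(1.96−0.243) = 3.353/1.717 = 1.953 mg/L.
e^(−k_1 t) = e^(−0.243×0.5290) = 0.8794; e^(−k_r t) = e^(−1.96×0.5290) = 0.3546.
D = 1.953 × (0.8794 − 0.3546) + 0.718 × 0.3546 = 1.025 + 0.2546 = 1.280 mg/L.
DO = C_s − D = 7.76 − 1.280 = 6.480 mg/L.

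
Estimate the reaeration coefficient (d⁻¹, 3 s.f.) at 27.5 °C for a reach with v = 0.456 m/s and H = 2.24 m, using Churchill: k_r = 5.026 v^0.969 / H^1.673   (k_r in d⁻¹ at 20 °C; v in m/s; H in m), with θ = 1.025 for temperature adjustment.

k_r ≈ 0.733 d⁻¹

k_r(20) = 5.026 × 0.456^0.969 / 2.24^1.673 = 5.026 × 0.4672 / 3.854 = 0.6092 d⁻¹.
k_r(27.5) = 0.6092 × 1.025^(27.5−20) = 0.6092 × 1.203 = 0.7332 d⁻¹.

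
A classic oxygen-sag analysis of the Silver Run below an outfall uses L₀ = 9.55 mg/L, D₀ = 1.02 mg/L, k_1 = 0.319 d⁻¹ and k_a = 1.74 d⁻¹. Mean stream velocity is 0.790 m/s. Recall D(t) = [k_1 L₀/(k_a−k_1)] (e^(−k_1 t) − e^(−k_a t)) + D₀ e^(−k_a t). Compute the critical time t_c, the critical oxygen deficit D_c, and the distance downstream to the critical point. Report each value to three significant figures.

t_c ≈ 0.739 d; D_c ≈ 1.38 mg/L; x_c ≈ 50.5 km

t_c = [1/(k_a−k_1)] ln[(k_a/k_1)(1 − D₀(k_a−k_1)/(k_1 L₀))]
= [1/(1.74−0.319)] ln[(1.74/0.319)(1 − 1.02×1.421/(0.319×9.55))]
= (1/1.421) ln[5.455 × 0.5242] = 0.7037 × ln(2.859) = 0.7037 × 1.051 = 0.7394 d.
D_c = (k_1/k_a) L₀ e^(−k_1 t_c) = (0.319/1.74) × 9.55 × e^(−0.319×0.7394) = 0.1833 × 9.55 × 0.7899 = 1.383 mg/L.
x_c = v t_c = 0.790 m/s × 0.7394 d × 86400 s/d = 50470 m ≈ 50.5 km.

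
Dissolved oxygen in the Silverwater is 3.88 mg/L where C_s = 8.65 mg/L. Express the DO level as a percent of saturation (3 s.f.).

44.9 % saturation

% saturation = C/C_s × 100 = 3.88/8.65 × 100 = 44.9 %.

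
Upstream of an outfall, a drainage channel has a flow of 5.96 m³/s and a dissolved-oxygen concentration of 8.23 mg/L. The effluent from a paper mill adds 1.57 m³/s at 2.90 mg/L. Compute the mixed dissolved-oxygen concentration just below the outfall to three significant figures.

7.12 mg/L

Flow-weighted mixing: C = (Q_r C_r + Q_w C_w)/(Q_r + Q_w)
= (5.96×8.23 + 1.57×2.90)/(5.96 + 1.57) = 53.60/7.530 = 7.119 mg/L.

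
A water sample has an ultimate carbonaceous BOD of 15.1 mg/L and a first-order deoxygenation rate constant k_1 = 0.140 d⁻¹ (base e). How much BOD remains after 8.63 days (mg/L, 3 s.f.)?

L_t = L₀ e^(−k_1 t) = 15.1 × e^(−0.140×8.63) = 15.1 × 0.2987 = 4.511 mg/L.

L ≈ 4.51 mg/L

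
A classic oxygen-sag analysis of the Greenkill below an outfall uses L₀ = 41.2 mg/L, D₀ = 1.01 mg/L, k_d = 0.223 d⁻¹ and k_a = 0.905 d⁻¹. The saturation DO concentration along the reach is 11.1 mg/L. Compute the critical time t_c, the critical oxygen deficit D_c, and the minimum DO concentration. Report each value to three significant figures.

t_c ≈ 1.94 d; D_c ≈ 6.59 mg/L; min DO ≈ 4.51 mg/L

t_c = [1/(k_a−k_d)] ln[(k_a/k_d)(1 − D₀(k_a−k_d)/(k_d L₀))]
= [1/(0.905−0.223)] ln[(0.905/0.223)(1 − 1.01×0.6820/(0.223×41.2))]
= (1/0.6820) ln[4.058 × 0.9250] = 1.466 × ln(3.754) = 1.466 × 1.323 = 1.940 d.
L(t_c) = L₀ e^(−k_d t_c) = 41.2 × 0.6489 = 26.73 mg/L, and at the critical point k_a D_c = k_d L, so D_c = (0.223/0.905) × 26.73 = 6.587 mg/L.
Minimum DO = C_s − D_c = 11.1 − 6.587 = 4.513 mg/L.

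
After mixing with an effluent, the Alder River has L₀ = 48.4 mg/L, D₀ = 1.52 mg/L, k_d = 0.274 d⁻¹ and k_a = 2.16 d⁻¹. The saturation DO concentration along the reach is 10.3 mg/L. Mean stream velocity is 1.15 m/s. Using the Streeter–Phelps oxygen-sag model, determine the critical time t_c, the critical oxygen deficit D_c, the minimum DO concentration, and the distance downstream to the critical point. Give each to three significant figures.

At the critical point dD/dt = 0, so k_d L₀ e^(−k_d t) = k_a D. Substituting D(t) from the Streeter–Phelps equation and solving for t gives
t_c = ln[(k_a/k_d)(1 − D₀(k_a−k_d)/(k_d L₀))] / (k_a−k_d).
Here k_a−k_d = 1.886 d⁻¹ and 1 − D₀(k_a−k_d)/(k_d L₀) = 1 − 1.52×1.886/(0.274×48.4) = 0.7838, so
t_c = ln(7.883 × 0.7838) / 1.886 = 1.821 / 1.886 = 0.9656 d.
D_c = (k_d/k_a) L₀ e^(−k_d t_c) = (0.274/2.16) × 48.4 × e^(−0.274×0.9656) = 0.1269 × 48.4 × 0.7675 = 4.712 mg/L.
Minimum DO = C_s − D_c = 10.3 − 4.712 = 5.588 mg/L.
x_c = v t_c = 1.15 m/s × 0.9656 d × 86400 s/d = 95940 m ≈ 95.9 km.

t_c ≈ 0.966 d; D_c ≈ 4.71 mg/L; min DO ≈ 5.59 mg/L; x_c ≈ 95.9 km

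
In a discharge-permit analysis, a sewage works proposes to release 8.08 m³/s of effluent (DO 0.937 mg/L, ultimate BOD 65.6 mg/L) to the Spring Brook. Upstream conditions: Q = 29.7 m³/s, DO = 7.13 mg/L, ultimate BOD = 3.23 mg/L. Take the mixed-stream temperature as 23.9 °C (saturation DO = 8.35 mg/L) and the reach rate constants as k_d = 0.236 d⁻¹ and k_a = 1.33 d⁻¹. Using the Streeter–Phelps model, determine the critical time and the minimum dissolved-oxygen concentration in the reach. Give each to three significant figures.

t_c ≈ 0.443 d; minimum DO ≈ 5.70 mg/L

Mixed DO = (29.7×7.13 + 8.08×0.937)/(29.7+8.08) = 219.3/37.78 = 5.806 mg/L.
Mixed L₀ = (29.7×3.23 + 8.08×65.6)/(37.78) = 626.0/37.78 = 16.57 mg/L.
Initial deficit D₀ = C_s − DO₀ = 8.35 − 5.806 = 2.544 mg/L.
t_c = (1/1.094) ln[(1.33/0.236)(1 − 2.544×1.094/(0.236×16.57))] = 0.9141 × ln(1.624) = 0.4431 d.
D_c = (0.236/1.33) × 16.57 × e^(−0.236×0.4431) = 0.1774 × 16.57 × 0.9007 = 2.648 mg/L.
Minimum DO = 8.35 − 2.648 = 5.702 mg/L.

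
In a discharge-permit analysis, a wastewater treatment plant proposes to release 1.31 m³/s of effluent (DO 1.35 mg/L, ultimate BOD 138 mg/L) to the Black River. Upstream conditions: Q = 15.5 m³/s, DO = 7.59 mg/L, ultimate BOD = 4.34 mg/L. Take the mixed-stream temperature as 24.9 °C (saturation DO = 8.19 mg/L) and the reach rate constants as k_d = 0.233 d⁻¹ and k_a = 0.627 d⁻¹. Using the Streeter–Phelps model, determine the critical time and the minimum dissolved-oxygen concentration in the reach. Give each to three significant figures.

t_c ≈ 2.18 d; minimum DO ≈ 4.89 mg/L

Mixed DO = (15.5×7.59 + 1.31×1.35)/(15.5+1.31) = 119.4/16.81 = 7.104 mg/L.
Mixed L₀ = (15.5×4.34 + 1.31×138)/(16.81) = 248.1/16.81 = 14.76 mg/L.
Initial deficit D₀ = C_s − DO₀ = 8.19 − 7.104 = 1.086 mg/L.
t_c = (1/0.3940) ln[(0.627/0.233)(1 − 1.086×0.3940/(0.233×14.76))] = 2.538 × ln(2.356) = 2.175 d.
D_c = (0.233/0.627) × 14.76 × e^(−0.233×2.175) = 0.3716 × 14.76 × 0.6024 = 3.303 mg/L.
Minimum DO = 8.19 − 3.303 = 4.887 mg/L.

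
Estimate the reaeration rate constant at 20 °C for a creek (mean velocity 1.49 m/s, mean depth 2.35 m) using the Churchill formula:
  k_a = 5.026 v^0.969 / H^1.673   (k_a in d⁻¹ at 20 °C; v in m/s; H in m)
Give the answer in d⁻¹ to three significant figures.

k_a = 5.026 × 1.49^0.969 / 2.35^1.673 = 5.026 × 1.472 / 4.176 = 1.771 d⁻¹.

k_a ≈ 1.77 d⁻¹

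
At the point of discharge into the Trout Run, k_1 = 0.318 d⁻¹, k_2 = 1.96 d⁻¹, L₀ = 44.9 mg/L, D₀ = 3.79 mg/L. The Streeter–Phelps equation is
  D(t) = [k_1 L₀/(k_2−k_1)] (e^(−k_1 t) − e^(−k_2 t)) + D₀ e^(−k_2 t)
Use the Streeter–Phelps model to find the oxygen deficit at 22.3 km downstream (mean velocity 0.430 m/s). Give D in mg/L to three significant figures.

D ≈ 5.67 mg/L

Travel time t = x/v = 22.3 km / (0.430 m/s) = 22300 m / 0.430 m/s = 51860 s = 0.6002 d.
k_1 L₀/(k_2−k_1) = 0.318×44.9/(1.96−0.318) = 14.28/1.642 = 8.696 mg/L.
e^(−k_1 t) = e^(−0.318×0.6002) = 0.8262; e^(−k_2 t) = e^(−1.96×0.6002) = 0.3084.
D = 8.696 × (0.8262 − 0.3084) + 3.79 × 0.3084 = 4.503 + 1.169 = 5.672 mg/L.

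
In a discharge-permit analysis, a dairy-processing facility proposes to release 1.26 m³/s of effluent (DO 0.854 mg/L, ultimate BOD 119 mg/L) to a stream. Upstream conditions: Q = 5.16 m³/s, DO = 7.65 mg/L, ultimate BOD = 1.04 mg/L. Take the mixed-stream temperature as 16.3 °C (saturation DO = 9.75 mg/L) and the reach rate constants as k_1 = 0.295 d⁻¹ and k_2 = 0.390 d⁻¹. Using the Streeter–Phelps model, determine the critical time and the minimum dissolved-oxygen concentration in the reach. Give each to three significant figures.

t_c ≈ 2.45 d; minimum DO ≈ 0.858 mg/L

Mixed DO = (5.16×7.65 + 1.26×0.854)/(5.16+1.26) = 40.55/6.420 = 6.316 mg/L.
Mixed L₀ = (5.16×1.04 + 1.26×119)/(6.420) = 155.3/6.420 = 24.19 mg/L.
Initial deficit D₀ = C_s − DO₀ = 9.75 − 6.316 = 3.434 mg/L.
t_c = (1/0.09500) ln[(0.390/0.295)(1 − 3.434×0.09500/(0.295×24.19))] = 10.53 × ln(1.262) = 2.446 d.
D_c = (0.295/0.390) × 24.19 × e^(−0.295×2.446) = 0.7564 × 24.19 × 0.4860 = 8.892 mg/L.
Minimum DO = 9.75 − 8.892 = 0.8576 mg/L.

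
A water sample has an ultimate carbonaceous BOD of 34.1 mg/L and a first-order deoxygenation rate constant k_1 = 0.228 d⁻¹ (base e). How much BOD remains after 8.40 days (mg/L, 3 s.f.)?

L_t = L₀ e^(−k_1 t) = 34.1 × e^(−0.228×8.40) = 34.1 × 0.1473 = 5.023 mg/L.

L ≈ 5.02 mg/L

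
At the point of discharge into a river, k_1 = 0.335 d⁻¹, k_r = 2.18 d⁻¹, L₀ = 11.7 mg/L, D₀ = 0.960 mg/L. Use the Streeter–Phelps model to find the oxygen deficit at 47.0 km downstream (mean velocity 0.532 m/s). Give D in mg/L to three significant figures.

Travel time t = x/v = 47.0 km / (0.532 m/s) = 47000 m / 0.532 m/s = 88350 s = 1.023 d.
k_1 L₀/(k_r−k_1) = 0.335×11.7/(2.18−0.335) = 3.920/1.845 = 2.124 mg/L.
e^(−k_1 t) = e^(−0.335×1.023) = 0.7100; e^(−k_r t) = e^(−2.18×1.023) = 0.1076.
D = 2.124 × (0.7100 − 0.1076) + 0.960 × 0.1076 = 1.280 + 0.1033 = 1.383 mg/L.

D ≈ 1.38 mg/L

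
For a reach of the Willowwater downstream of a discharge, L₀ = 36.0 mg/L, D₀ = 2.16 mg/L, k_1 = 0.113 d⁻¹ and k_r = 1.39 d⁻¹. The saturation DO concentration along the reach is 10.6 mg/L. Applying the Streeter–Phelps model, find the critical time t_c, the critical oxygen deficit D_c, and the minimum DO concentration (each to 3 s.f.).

At the critical point dD/dt = 0, so k_1 L₀ e^(−k_1 t) = k_r D. Substituting D(t) from the Streeter–Phelps equation and solving for t gives
t_c = ln[(k_r/k_1)(1 − D₀(k_r−k_1)/(k_1 L₀))] / (k_r−k_1).
Here k_r−k_1 = 1.277 d⁻¹ and 1 − D₀(k_r−k_1)/(k_1 L₀) = 1 − 2.16×1.277/(0.113×36.0) = 0.3219, so
t_c = ln(12.30 × 0.3219) / 1.277 = 1.376 / 1.277 = 1.078 d.
L(t_c) = L₀ e^(−k_1 t_c) = 36.0 × 0.8853 = 31.87 mg/L, and at the critical point k_r D_c = k_1 L, so D_c = (0.113/1.39) × 31.87 = 2.591 mg/L.
Minimum DO = C_s − D_c = 10.6 − 2.591 = 8.009 mg/L.

t_c ≈ 1.08 d; D_c ≈ 2.59 mg/L; min DO ≈ 8.01 mg/L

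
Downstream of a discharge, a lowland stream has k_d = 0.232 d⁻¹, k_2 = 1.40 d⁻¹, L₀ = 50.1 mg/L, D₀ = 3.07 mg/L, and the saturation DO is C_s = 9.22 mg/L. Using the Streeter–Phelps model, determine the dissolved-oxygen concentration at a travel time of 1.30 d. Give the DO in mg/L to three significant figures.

k_d L₀/(k_2−k_d) = 0.232×50.1/(1.40−0.232) = 11.62/1.168 = 9.951 mg/L.
e^(−k_d t) = e^(−0.232×1.300) = 0.7396; e^(−k_2 t) = e^(−1.40×1.300) = 0.1620.
D = 9.951 × (0.7396 − 0.1620) + 3.07 × 0.1620 = 5.748 + 0.4974 = 6.245 mg/L.
DO = C_s − D = 9.22 − 6.245 = 2.975 mg/L.

DO ≈ 2.97 mg/L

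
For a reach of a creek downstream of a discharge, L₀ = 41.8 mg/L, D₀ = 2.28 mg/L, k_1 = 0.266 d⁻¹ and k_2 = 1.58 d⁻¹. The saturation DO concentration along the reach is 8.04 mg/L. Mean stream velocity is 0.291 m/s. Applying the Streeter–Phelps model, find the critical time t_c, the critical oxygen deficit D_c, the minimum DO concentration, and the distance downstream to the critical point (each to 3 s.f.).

t_c ≈ 1.12 d; D_c ≈ 5.23 mg/L; min DO ≈ 2.81 mg/L; x_c ≈ 28.1 km

t_c = [1/(k_2−k_1)] ln[(k_2/k_1)(1 − D₀(k_2−k_1)/(k_1 L₀))]
= [1/(1.58−0.266)] ln[(1.58/0.266)(1 − 2.28×1.314/(0.266×41.8))]
= (1/1.314) ln[5.940 × 0.7306] = 0.7610 × ln(4.339) = 0.7610 × 1.468 = 1.117 d.
L(t_c) = L₀ e^(−k_1 t_c) = 41.8 × 0.7430 = 31.06 mg/L, and at the critical point k_2 D_c = k_1 L, so D_c = (0.266/1.58) × 31.06 = 5.228 mg/L.
Minimum DO = C_s − D_c = 8.04 − 5.228 = 2.812 mg/L.
x_c = v t_c = 0.291 m/s × 1.117 d × 86400 s/d = 28080 m ≈ 28.1 km.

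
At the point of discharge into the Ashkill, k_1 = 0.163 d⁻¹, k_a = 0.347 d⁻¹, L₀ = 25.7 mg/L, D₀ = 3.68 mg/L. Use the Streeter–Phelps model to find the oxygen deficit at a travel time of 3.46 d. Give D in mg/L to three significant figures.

D ≈ 7.21 mg/L

k_1 L₀/(k_a−k_1) = 0.163×25.7/(0.347−0.163) = 4.189/0.1840 = 22.77 mg/L.
e^(−k_1 t) = e^(−0.163×3.460) = 0.5689; e^(−k_a t) = e^(−0.347×3.460) = 0.3010.
D = 22.77 × (0.5689 − 0.3010) + 3.68 × 0.3010 = 6.100 + 1.108 = 7.208 mg/L.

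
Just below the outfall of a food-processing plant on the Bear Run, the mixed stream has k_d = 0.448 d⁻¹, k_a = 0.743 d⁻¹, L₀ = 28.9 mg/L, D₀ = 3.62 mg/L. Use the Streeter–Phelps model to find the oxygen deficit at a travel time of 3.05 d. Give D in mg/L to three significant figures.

D ≈ 7.02 mg/L

k_d L₀/(k_a−k_d) = 0.448×28.9/(0.743−0.448) = 12.95/0.2950 = 43.89 mg/L.
e^(−k_d t) = e^(−0.448×3.050) = 0.2550; e^(−k_a t) = e^(−0.743×3.050) = 0.1037.
D = 43.89 × (0.2550 − 0.1037) + 3.62 × 0.1037 = 6.641 + 0.3754 = 7.016 mg/L.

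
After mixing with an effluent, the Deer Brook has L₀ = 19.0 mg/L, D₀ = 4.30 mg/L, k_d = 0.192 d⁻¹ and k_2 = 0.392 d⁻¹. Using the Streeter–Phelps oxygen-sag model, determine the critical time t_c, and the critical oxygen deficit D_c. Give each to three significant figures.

t_c = [1/(k_2−k_d)] ln[(k_2/k_d)(1 − D₀(k_2−k_d)/(k_d L₀))]
= [1/(0.392−0.192)] ln[(0.392/0.192)(1 − 4.30×0.2000/(0.192×19.0))]
= (1/0.2000) ln[2.042 × 0.7643] = 5.000 × ln(1.560) = 5.000 × 0.4449 = 2.225 d.
D_c = (k_d/k_2) L₀ e^(−k_d t_c) = (0.192/0.392) × 19.0 × e^(−0.192×2.225) = 0.4898 × 19.0 × 0.6524 = 6.071 mg/L.

t_c ≈ 2.22 d; D_c ≈ 6.07 mg/L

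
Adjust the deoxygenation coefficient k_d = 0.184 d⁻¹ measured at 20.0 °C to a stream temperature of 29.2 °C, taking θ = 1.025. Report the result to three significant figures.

k_d(T₂) = k_d(T₁) · θ^(T₂−T₁) = 0.184 × 1.025^(29.2−20.0)
= 0.184 × 1.025^9.20 = 0.184 × 1.255 = 0.2309 d⁻¹.

k_d ≈ 0.231 d⁻¹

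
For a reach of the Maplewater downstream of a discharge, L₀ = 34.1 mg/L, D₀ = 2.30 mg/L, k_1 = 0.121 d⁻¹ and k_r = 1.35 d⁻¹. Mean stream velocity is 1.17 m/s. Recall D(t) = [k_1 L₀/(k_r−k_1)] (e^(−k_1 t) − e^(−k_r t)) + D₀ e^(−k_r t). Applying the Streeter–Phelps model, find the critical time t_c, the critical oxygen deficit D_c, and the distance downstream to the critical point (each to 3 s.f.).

t_c ≈ 1.02 d; D_c ≈ 2.70 mg/L; x_c ≈ 103 km

At the critical point dD/dt = 0, so k_1 L₀ e^(−k_1 t) = k_r D. Substituting D(t) from the Streeter–Phelps equation and solving for t gives
t_c = ln[(k_r/k_1)(1 − D₀(k_r−k_1)/(k_1 L₀))] / (k_r−k_1).
Here k_r−k_1 = 1.229 d⁻¹ and 1 − D₀(k_r−k_1)/(k_1 L₀) = 1 − 2.30×1.229/(0.121×34.1) = 0.3149, so
t_c = ln(11.16 × 0.3149) / 1.229 = 1.257 / 1.229 = 1.022 d.
D_c = (k_1/k_r) L₀ e^(−k_1 t_c) = (0.121/1.35) × 34.1 × e^(−0.121×1.022) = 0.08963 × 34.1 × 0.8836 = 2.701 mg/L.
x_c = v t_c = 1.17 m/s × 1.022 d × 86400 s/d = 103400 m ≈ 103 km.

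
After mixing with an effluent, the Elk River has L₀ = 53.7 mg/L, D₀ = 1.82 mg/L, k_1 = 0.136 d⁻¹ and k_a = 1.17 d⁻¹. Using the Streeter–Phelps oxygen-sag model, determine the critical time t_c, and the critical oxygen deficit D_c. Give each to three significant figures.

t_c = [1/(k_a−k_1)] ln[(k_a/k_1)(1 − D₀(k_a−k_1)/(k_1 L₀))]
= [1/(1.17−0.136)] ln[(1.17/0.136)(1 − 1.82×1.034/(0.136×53.7))]
= (1/1.034) ln[8.603 × 0.7423] = 0.9671 × ln(6.386) = 0.9671 × 1.854 = 1.793 d.
L(t_c) = L₀ e^(−k_1 t_c) = 53.7 × 0.7836 = 42.08 mg/L, and at the critical point k_a D_c = k_1 L, so D_c = (0.136/1.17) × 42.08 = 4.891 mg/L.

t_c ≈ 1.79 d; D_c ≈ 4.89 mg/L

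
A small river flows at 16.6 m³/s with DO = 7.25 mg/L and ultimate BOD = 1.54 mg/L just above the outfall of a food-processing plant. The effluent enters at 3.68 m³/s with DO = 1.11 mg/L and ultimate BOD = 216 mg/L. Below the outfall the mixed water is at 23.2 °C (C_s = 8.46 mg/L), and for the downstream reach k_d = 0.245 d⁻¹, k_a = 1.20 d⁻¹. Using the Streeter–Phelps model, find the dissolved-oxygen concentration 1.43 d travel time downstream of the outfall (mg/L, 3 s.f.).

Mixed DO = (16.6×7.25 + 3.68×1.11)/(16.6+3.68) = 124.4/20.28 = 6.136 mg/L.
Mixed L₀ = (16.6×1.54 + 3.68×216)/(20.28) = 820.4/20.28 = 40.46 mg/L.
Initial deficit D₀ = C_s − DO₀ = 8.46 − 6.136 = 2.324 mg/L.
D(1.43) = [0.245×40.46/(1.20−0.245)](e^(−0.245×1.43) − e^(−1.20×1.43)) + 2.324 e^(−1.20×1.43)
= 10.38 × (0.7044 − 0.1798) + 2.324 × 0.1798 = 5.863 mg/L.
DO = 8.46 − 5.863 = 2.597 mg/L.

DO ≈ 2.60 mg/L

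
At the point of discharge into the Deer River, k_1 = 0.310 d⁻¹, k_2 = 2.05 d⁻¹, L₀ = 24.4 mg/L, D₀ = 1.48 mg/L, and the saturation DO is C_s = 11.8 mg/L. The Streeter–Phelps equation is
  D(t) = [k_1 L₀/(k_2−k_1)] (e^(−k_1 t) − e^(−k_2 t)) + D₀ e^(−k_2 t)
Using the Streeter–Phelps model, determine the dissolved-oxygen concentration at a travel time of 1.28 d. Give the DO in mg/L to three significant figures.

DO ≈ 9.08 mg/L

k_1 L₀/(k_2−k_1) = 0.310×24.4/(2.05−0.310) = 7.564/1.740 = 4.347 mg/L.
e^(−k_1 t) = e^(−0.310×1.280) = 0.6725; e^(−k_2 t) = e^(−2.05×1.280) = 0.07251.
D = 4.347 × (0.6725 − 0.07251) + 1.48 × 0.07251 = 2.608 + 0.1073 = 2.715 mg/L.
DO = C_s − D = 11.8 − 2.715 = 9.085 mg/L.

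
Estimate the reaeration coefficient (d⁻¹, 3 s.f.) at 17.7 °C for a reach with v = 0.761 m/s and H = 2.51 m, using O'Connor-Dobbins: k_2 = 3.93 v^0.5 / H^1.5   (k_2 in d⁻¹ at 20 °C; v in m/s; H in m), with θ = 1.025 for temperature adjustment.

k_2(20) = 3.93 × 0.761^0.5 / 2.51^1.5 = 3.93 × 0.8724 / 3.977 = 0.8621 d⁻¹.
k_2(17.7) = 0.8621 × 1.025^(17.7−20) = 0.8621 × 0.9448 = 0.8145 d⁻¹.

k_2 ≈ 0.815 d⁻¹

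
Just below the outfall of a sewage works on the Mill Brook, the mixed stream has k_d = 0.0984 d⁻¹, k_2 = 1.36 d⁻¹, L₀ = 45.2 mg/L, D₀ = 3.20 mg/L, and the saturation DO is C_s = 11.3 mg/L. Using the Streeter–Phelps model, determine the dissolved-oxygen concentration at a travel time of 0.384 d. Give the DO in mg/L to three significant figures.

DO ≈ 8.10 mg/L

k_d L₀/(k_2−k_d) = 0.0984×45.2/(1.36−0.0984) = 4.448/1.262 = 3.525 mg/L.
e^(−k_d t) = e^(−0.0984×0.3840) = 0.9629; e^(−k_2 t) = e^(−1.36×0.3840) = 0.5932.
D = 3.525 × (0.9629 − 0.5932) + 3.20 × 0.5932 = 1.303 + 1.898 = 3.202 mg/L.
DO = C_s − D = 11.3 − 3.202 = 8.098 mg/L.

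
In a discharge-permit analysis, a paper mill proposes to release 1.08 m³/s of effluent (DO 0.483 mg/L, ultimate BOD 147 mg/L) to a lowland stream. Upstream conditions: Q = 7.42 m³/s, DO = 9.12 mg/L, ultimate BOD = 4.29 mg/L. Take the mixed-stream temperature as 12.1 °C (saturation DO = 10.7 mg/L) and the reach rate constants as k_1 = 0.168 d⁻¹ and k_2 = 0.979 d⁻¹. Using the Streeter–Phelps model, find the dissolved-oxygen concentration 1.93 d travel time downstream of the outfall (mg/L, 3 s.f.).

DO ≈ 7.64 mg/L

Mixed DO = (7.42×9.12 + 1.08×0.483)/(7.42+1.08) = 68.19/8.500 = 8.023 mg/L.
Mixed L₀ = (7.42×4.29 + 1.08×147)/(8.500) = 190.6/8.500 = 22.42 mg/L.
Initial deficit D₀ = C_s − DO₀ = 10.7 − 8.023 = 2.677 mg/L.
D(1.93) = [0.168×22.42/(0.979−0.168)](e^(−0.168×1.93) − e^(−0.979×1.93)) + 2.677 e^(−0.979×1.93)
= 4.645 × (0.7231 − 0.1512) + 2.677 × 0.1512 = 3.061 mg/L.
DO = 10.7 − 3.061 = 7.639 mg/L.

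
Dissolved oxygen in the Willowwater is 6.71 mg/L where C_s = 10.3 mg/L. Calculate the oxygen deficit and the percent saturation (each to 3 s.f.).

D = C_s − C = 10.3 − 6.71 = 3.59 mg/L.
% saturation = 6.71/10.3 × 100 = 65.1 %.

D ≈ 3.59 mg/L; 65.1 % saturation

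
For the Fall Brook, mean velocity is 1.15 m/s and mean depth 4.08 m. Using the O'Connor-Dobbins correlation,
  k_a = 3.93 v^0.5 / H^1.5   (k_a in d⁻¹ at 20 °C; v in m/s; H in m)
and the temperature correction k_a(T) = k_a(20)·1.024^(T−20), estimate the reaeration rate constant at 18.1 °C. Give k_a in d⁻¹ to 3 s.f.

k_a ≈ 0.489 d⁻¹

k_a(20) = 3.93 × 1.15^0.5 / 4.08^1.5 = 3.93 × 1.072 / 8.241 = 0.5114 d⁻¹.
k_a(18.1) = 0.5114 × 1.024^(18.1−20) = 0.5114 × 0.9559 = 0.4889 d⁻¹.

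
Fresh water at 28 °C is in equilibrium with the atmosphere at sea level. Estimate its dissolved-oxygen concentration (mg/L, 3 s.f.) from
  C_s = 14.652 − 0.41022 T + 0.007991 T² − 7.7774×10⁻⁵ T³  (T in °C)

C_s ≈ 7.72 mg/L

C_s = 14.652 − 0.41022×28 + 0.007991×28² − 7.7774×10⁻⁵×28³ = 7.723 mg/L.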